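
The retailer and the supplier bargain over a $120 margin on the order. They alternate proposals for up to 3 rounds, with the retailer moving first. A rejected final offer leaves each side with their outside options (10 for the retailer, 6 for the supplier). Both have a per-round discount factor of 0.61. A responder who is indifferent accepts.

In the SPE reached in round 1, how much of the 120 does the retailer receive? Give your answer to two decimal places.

By backward induction:
Round 3 (the retailer proposes): the supplier gets 6 if talks fail, so the retailer offers 6 and keeps 114.
Round 2 (the supplier proposes): the retailer can get 114 next round, worth 0.61 × 114 = 69.54 now; the supplier offers that and keeps 50.46.
Round 1 (the retailer proposes): the supplier can get 50.46 next round, worth 0.61 × 50.46 = 30.7806 now, so the retailer offers 30.7806, keeping 89.2194.

89.22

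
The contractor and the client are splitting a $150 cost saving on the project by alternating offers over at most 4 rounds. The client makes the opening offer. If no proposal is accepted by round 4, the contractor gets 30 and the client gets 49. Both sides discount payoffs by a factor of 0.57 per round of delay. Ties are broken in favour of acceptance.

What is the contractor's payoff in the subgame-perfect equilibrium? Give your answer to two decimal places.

Round 4 (the contractor proposes): the client gets 49 if talks fail, so the contractor offers 49 and keeps 101.
Round 3 (the client proposes): the contractor can get 101 next round, worth 0.57 × 101 = 57.57 now. The client offers 57.57 and keeps 150 − 57.57 = 92.43.
Round 2 (the contractor proposes): the client can get 92.43 next round, worth 0.57 × 92.43 = 52.6851 now. The contractor offers 52.6851 and keeps 150 − 52.6851 = 97.3149.
Round 1 (the client proposes): the contractor can get 97.3149 next round, worth 0.57 × 97.3149 = 55.469493 now; the client offers that and keeps 94.530507.

55.47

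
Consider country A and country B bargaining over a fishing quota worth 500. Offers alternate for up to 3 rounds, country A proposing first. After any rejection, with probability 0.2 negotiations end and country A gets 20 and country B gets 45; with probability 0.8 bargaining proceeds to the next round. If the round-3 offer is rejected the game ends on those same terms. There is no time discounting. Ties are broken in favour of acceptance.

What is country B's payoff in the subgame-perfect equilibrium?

Round 3 (country A proposes): country B gets 45 if talks fail, so country A offers 45 and keeps 455.
Round 2 (country B proposes): rejecting gives country A an expected 0.8 × 455 + 0.2 × 20 = 368; country B offers that and keeps 132.
Round 1 (country A proposes): rejecting gives country B an expected 0.8 × 132 + 0.2 × 45 = 114.6, so country A offers 114.6, keeping 385.4.

114.6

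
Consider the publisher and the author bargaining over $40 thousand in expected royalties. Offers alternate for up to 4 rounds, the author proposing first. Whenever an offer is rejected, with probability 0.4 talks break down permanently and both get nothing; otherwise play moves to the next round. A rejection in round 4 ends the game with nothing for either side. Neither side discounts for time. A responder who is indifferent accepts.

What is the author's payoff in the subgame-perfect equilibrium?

Round 4 (the publisher proposes): the author will accept anything ≥ 0, so the publisher offers 0 and keeps 40.
Round 3 (the author proposes): rejecting gives the publisher an expected 0.6 × 40 = 24, so the author offers 24, keeping 16.
Round 2 (the publisher proposes): rejecting gives the author an expected 0.6 × 16 = 9.6, so the publisher offers 9.6, keeping 30.4.
Round 1 (the author proposes): rejecting gives the publisher an expected 0.6 × 30.4 = 18.24, so the author offers 18.24, keeping 21.76.

21.76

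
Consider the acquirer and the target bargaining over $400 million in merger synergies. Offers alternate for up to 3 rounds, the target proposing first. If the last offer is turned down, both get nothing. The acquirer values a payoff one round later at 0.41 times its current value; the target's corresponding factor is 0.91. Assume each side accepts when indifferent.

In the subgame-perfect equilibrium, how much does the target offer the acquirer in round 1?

14.76

Solve by backward induction from round 3.
Round 3 (the target proposes): the acquirer will accept anything ≥ 0, so the target offers 0 and keeps 400.
Round 2 (the acquirer proposes): the target can get 400 next round, worth 0.91 × 400 = 364 now; the acquirer offers that and keeps 36.
Round 1 (the target proposes): the acquirer can get 36 next round, worth 0.41 × 36 = 14.76 now, so the target offers 14.76, keeping 385.24.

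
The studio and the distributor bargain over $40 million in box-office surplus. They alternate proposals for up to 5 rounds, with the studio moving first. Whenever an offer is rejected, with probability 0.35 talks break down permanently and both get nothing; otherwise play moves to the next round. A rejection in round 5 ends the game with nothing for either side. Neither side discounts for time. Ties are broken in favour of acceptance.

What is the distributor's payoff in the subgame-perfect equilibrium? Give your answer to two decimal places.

By backward induction:
Round 5 (the studio proposes): rejection yields 0 for the distributor; the studio offers 0 and keeps 40.
Round 4 (the distributor proposes): rejecting gives the studio an expected 0.65 × 40 = 26. The distributor offers 26 and keeps 40 − 26 = 14.
Round 3 (the studio proposes): rejecting gives the distributor an expected 0.65 × 14 = 9.1; the studio offers that and keeps 30.9.
Round 2 (the distributor proposes): rejecting gives the studio an expected 0.65 × 30.9 = 20.085. The distributor offers 20.085 and keeps 40 − 20.085 = 19.915.
Round 1 (the studio proposes): rejecting gives the distributor an expected 0.65 × 19.915 = 12.94475, so the studio offers 12.94475, keeping 27.05525.

12.94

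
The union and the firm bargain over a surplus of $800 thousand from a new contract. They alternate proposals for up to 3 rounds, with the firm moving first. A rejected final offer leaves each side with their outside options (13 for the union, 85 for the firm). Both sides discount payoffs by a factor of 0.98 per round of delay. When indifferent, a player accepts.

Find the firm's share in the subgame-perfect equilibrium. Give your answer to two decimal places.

771.83

Round 3 (the firm proposes): the union gets 13 if talks fail, so the firm offers 13 and keeps 787.
Round 2 (the union proposes): the firm can get 787 next round, worth 0.98 × 787 = 771.26 now, so the union offers 771.26, keeping 28.74.
Round 1 (the firm proposes): the union can get 28.74 next round, worth 0.98 × 28.74 = 28.1652 now; the firm offers that and keeps 771.8348.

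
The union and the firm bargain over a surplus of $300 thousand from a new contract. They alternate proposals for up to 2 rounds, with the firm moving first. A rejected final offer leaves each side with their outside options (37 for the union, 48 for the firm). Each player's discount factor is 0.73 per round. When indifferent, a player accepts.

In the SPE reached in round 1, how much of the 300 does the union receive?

183.96

Round 2 (the union proposes): the firm gets 48 if talks fail, so the union offers 48 and keeps 252.
Round 1 (the firm proposes): the union can get 252 next round, worth 0.73 × 252 = 183.96 now, so the firm offers 183.96, keeping 116.04.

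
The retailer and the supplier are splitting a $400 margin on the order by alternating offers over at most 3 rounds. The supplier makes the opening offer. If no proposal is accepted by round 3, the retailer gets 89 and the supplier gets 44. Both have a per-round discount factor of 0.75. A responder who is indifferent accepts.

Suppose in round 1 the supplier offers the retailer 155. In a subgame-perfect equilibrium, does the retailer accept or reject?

Round 3 (the supplier proposes): the retailer gets 89 if talks fail, so the supplier offers 89 and keeps 311.
Round 2 (the retailer proposes): the supplier can get 311 next round, worth 0.75 × 311 = 233.25 now, so the retailer offers 233.25, keeping 166.75.
So by rejecting in round 1, the retailer gets 166.75 next round, worth 0.75 × 166.75 = 125.0625 now.
Offer 155 ≥ 125.0625, so the retailer accepts.

Accept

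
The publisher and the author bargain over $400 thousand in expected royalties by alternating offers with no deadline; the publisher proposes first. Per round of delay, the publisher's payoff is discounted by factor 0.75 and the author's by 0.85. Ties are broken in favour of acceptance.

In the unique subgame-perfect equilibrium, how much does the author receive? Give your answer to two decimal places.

When the publisher proposes, the author accepts any offer worth at least 0.85 times what the author would get by proposing next round; and vice versa.
This gives x = 400 − 0.85y and y = 400 − 0.75x, where x and y are each side's share when it proposes.
Hence (1 − 0.85·0.75)x = 400(1 − 0.85), i.e. 0.3625·x = 60.
x ≈ 165.5172; the author's share is 400 − x ≈ 234.4828.

234.48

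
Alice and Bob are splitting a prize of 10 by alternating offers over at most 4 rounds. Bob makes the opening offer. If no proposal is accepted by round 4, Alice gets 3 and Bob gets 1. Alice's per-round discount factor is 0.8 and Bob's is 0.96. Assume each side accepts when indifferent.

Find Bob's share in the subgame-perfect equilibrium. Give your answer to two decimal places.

Round 4 (Alice proposes): Bob gets 1 if talks fail, so Alice offers 1 and keeps 9.
Round 3 (Bob proposes): Alice can get 9 next round, worth 0.8 × 9 = 7.2 now, so Bob offers 7.2, keeping 2.8.
Round 2 (Alice proposes): Bob can get 2.8 next round, worth 0.96 × 2.8 = 2.688 now; Alice offers that and keeps 7.312.
Round 1 (Bob proposes): Alice can get 7.312 next round, worth 0.8 × 7.312 = 5.8496 now, so Bob offers 5.8496, keeping 4.1504.

4.15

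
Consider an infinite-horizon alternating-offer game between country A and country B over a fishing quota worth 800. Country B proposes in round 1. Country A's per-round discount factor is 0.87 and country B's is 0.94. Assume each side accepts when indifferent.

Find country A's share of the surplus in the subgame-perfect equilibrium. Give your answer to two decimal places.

Let x be country B's share when country B proposes and y be country A's share when country A proposes.
Country A accepts iff offered ≥ 0.87·y, so x = 800 − 0.87y. Symmetrically y = 800 − 0.94x.
Substituting: x = 800 − 0.87(800 − 0.94x), giving x(1 − 0.94·0.87) = 800(1 − 0.87).
So x = 800 × 0.13 / 0.1822 ≈ 570.8013, and country A receives 800 − x ≈ 229.1987.

229.20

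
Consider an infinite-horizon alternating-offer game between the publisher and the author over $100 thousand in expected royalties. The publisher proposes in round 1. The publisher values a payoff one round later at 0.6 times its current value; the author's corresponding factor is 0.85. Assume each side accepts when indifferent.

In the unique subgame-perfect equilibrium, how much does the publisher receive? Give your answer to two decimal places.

When the publisher proposes, the author accepts any offer worth at least 0.85 times what the author would get by proposing next round; and vice versa.
This gives x = 100 − 0.85y and y = 100 − 0.6x, where x and y are each side's share when it proposes.
Hence (1 − 0.85·0.6)x = 100(1 − 0.85), i.e. 0.49·x = 15.
x ≈ 30.6122; the author's share is 100 − x ≈ 69.3878.

30.61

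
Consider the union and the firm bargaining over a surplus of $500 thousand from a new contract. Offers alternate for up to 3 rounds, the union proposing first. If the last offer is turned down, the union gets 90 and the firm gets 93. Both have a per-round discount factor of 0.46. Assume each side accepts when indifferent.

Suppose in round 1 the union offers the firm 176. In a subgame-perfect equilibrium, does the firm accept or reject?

Accept

Round 3 (the union proposes): the firm gets 93 if talks fail, so the union offers 93 and keeps 407.
Round 2 (the firm proposes): the union can get 407 next round, worth 0.46 × 407 = 187.22 now; the firm offers that and keeps 312.78.
So by rejecting in round 1, the firm gets 312.78 next round, worth 0.46 × 312.78 = 143.8788 now.
Offer 176 ≥ 143.8788, so the firm accepts.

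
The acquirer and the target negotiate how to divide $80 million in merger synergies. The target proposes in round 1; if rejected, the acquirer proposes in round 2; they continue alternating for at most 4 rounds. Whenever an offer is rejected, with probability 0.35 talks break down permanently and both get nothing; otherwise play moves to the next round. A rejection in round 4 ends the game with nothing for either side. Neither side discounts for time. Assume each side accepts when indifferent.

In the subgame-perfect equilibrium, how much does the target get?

By backward induction:
Round 4 (the acquirer proposes): the target will accept anything ≥ 0, so the acquirer offers 0 and keeps 80.
Round 3 (the target proposes): rejecting gives the acquirer an expected 0.65 × 80 = 52. The target offers 52 and keeps 80 − 52 = 28.
Round 2 (the acquirer proposes): rejecting gives the target an expected 0.65 × 28 = 18.2, so the acquirer offers 18.2, keeping 61.8.
Round 1 (the target proposes): rejecting gives the acquirer an expected 0.65 × 61.8 = 40.17, so the target offers 40.17, keeping 39.83.

39.83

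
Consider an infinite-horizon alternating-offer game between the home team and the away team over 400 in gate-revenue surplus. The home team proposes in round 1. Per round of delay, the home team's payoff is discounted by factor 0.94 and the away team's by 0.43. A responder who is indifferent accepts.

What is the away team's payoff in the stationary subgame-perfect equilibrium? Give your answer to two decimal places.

17.32

In a stationary SPE each proposer offers the other exactly their discounted continuation value.
If the home team keeps x when proposing and the away team keeps y when proposing, then x = 400 − 0.43y and y = 400 − 0.94x.
Solving: x = 400(1 − 0.43) / (1 − 0.94·0.43) = 228 / 0.5958 ≈ 382.6788.
The away team gets 400 − 382.6788 ≈ 17.3212.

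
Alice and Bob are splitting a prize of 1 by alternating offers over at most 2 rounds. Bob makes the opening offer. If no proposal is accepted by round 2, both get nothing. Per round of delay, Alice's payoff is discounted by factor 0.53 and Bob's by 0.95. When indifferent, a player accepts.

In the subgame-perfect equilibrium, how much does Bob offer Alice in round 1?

Solve by backward induction from round 2.
Round 2 (Alice proposes): rejection yields 0 for Bob; Alice offers 0 and keeps 1.
Round 1 (Bob proposes): Alice can get 1 next round, worth 0.53 × 1 = 0.53 now, so Bob offers 0.53, keeping 0.47.

0.53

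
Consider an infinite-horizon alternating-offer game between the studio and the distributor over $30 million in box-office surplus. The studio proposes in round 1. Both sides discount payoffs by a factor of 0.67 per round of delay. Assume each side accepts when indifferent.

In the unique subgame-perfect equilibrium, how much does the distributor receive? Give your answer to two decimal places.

12.04

Let x be the studio's share when the studio proposes and y be the distributor's share when the distributor proposes.
The distributor accepts iff offered ≥ 0.67·y, so x = 30 − 0.67y. Symmetrically y = 30 − 0.67x.
Substituting: x = 30 − 0.67(30 − 0.67x), giving x(1 − 0.67·0.67) = 30(1 − 0.67).
So x = 30 × 0.33 / 0.5511 ≈ 17.9641, and the distributor receives 30 − x ≈ 12.0359.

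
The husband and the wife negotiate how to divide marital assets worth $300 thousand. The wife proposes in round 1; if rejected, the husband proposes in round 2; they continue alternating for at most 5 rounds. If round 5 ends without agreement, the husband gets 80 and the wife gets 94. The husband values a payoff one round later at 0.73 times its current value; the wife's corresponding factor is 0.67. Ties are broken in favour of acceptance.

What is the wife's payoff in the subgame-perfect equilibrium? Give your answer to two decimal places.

173.25

Round 5 (the wife proposes): the husband gets 80 if talks fail, so the wife offers 80 and keeps 220.
Round 4 (the husband proposes): the wife can get 220 next round, worth 0.67 × 220 = 147.4 now. The husband offers 147.4 and keeps 300 − 147.4 = 152.6.
Round 3 (the wife proposes): the husband can get 152.6 next round, worth 0.73 × 152.6 = 111.398 now. The wife offers 111.398 and keeps 300 − 111.398 = 188.602.
Round 2 (the husband proposes): the wife can get 188.602 next round, worth 0.67 × 188.602 = 126.36334 now. The husband offers 126.36334 and keeps 300 − 126.36334 = 173.63666.
Round 1 (the wife proposes): the husband can get 173.63666 next round, worth 0.73 × 173.63666 = 126.7547618 now; the wife offers that and keeps 173.2452382.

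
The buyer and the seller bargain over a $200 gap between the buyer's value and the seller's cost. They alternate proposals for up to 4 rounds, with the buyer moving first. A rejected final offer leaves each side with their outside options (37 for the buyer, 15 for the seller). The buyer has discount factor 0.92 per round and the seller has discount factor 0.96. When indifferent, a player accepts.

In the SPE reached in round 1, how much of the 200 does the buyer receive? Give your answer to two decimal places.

By backward induction:
Round 4 (the seller proposes): the buyer gets 37 if talks fail, so the seller offers 37 and keeps 163.
Round 3 (the buyer proposes): the seller can get 163 next round, worth 0.96 × 163 = 156.48 now. The buyer offers 156.48 and keeps 200 − 156.48 = 43.52.
Round 2 (the seller proposes): the buyer can get 43.52 next round, worth 0.92 × 43.52 = 40.0384 now, so the seller offers 40.0384, keeping 159.9616.
Round 1 (the buyer proposes): the seller can get 159.9616 next round, worth 0.96 × 159.9616 = 153.563136 now; the buyer offers that and keeps 46.436864.

46.44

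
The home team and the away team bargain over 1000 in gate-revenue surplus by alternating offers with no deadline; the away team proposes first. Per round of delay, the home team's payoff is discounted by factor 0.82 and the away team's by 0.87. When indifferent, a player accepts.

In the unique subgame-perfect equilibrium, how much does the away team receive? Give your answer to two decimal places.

628.05

When the away team proposes, the home team accepts any offer worth at least 0.82 times what the home team would get by proposing next round; and vice versa.
This gives x = 1000 − 0.82y and y = 1000 − 0.87x, where x and y are each side's share when it proposes.
Hence (1 − 0.82·0.87)x = 1000(1 − 0.82), i.e. 0.2866·x = 180.
x ≈ 628.0530; the home team's share is 1000 − x ≈ 371.9470.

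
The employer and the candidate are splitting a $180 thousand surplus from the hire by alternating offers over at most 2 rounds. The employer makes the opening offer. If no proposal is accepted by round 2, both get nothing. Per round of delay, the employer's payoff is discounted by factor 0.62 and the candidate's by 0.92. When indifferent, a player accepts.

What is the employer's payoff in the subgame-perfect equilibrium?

14.4

Round 2 (the candidate proposes): the employer will accept anything ≥ 0, so the candidate offers 0 and keeps 180.
Round 1 (the employer proposes): the candidate can get 180 next round, worth 0.92 × 180 = 165.6 now, so the employer offers 165.6, keeping 14.4.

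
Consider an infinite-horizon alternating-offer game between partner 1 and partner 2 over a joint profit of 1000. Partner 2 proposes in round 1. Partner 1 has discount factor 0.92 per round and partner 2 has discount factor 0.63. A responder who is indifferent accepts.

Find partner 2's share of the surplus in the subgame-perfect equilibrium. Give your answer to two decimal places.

190.29

In a stationary SPE each proposer offers the other exactly their discounted continuation value.
If partner 2 keeps x when proposing and partner 1 keeps y when proposing, then x = 1000 − 0.92y and y = 1000 − 0.63x.
Solving: x = 1000(1 − 0.92) / (1 − 0.63·0.92) = 80 / 0.4204 ≈ 190.2950.
Partner 1 gets 1000 − 190.2950 ≈ 809.7050.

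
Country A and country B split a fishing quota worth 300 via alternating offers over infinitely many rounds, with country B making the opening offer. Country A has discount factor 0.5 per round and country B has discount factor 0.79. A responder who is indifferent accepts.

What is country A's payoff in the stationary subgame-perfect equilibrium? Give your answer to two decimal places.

In a stationary SPE each proposer offers the other exactly their discounted continuation value.
If country B keeps x when proposing and country A keeps y when proposing, then x = 300 − 0.5y and y = 300 − 0.79x.
Solving: x = 300(1 − 0.5) / (1 − 0.79·0.5) = 150 / 0.605 ≈ 247.9339.
Country A gets 300 − 247.9339 ≈ 52.0661.

52.07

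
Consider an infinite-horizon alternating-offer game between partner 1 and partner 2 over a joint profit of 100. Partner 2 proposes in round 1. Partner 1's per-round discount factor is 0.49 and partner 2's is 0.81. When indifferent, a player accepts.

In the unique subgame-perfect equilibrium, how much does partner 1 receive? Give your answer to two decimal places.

When partner 2 proposes, partner 1 accepts any offer worth at least 0.49 times what partner 1 would get by proposing next round; and vice versa.
This gives x = 100 − 0.49y and y = 100 − 0.81x, where x and y are each side's share when it proposes.
Hence (1 − 0.49·0.81)x = 100(1 − 0.49), i.e. 0.6031·x = 51.
x ≈ 84.5631; partner 1's share is 100 − x ≈ 15.4369.

15.44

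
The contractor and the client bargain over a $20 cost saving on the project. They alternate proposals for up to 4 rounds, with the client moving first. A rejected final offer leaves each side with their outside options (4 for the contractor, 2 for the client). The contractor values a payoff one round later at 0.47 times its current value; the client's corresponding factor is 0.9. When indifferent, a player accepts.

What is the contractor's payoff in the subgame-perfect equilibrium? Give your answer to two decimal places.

Round 4 (the contractor proposes): the client gets 2 if talks fail, so the contractor offers 2 and keeps 18.
Round 3 (the client proposes): the contractor can get 18 next round, worth 0.47 × 18 = 8.46 now. The client offers 8.46 and keeps 20 − 8.46 = 11.54.
Round 2 (the contractor proposes): the client can get 11.54 next round, worth 0.9 × 11.54 = 10.386 now. The contractor offers 10.386 and keeps 20 − 10.386 = 9.614.
Round 1 (the client proposes): the contractor can get 9.614 next round, worth 0.47 × 9.614 = 4.51858 now; the client offers that and keeps 15.48142.

4.52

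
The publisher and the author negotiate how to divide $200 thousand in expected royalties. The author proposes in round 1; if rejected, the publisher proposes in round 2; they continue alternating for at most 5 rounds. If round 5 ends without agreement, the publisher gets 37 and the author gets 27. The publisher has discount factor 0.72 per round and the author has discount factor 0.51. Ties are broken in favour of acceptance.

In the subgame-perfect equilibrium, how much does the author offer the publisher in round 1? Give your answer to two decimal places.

Round 5 (the author proposes): the publisher gets 37 if talks fail, so the author offers 37 and keeps 163.
Round 4 (the publisher proposes): the author can get 163 next round, worth 0.51 × 163 = 83.13 now, so the publisher offers 83.13, keeping 116.87.
Round 3 (the author proposes): the publisher can get 116.87 next round, worth 0.72 × 116.87 = 84.1464 now, so the author offers 84.1464, keeping 115.8536.
Round 2 (the publisher proposes): the author can get 115.8536 next round, worth 0.51 × 115.8536 = 59.085336 now; the publisher offers that and keeps 140.914664.
Round 1 (the author proposes): the publisher can get 140.914664 next round, worth 0.72 × 140.914664 = 101.45855808 now. The author offers 101.45855808 and keeps 200 − 101.45855808 = 98.54144192.

101.46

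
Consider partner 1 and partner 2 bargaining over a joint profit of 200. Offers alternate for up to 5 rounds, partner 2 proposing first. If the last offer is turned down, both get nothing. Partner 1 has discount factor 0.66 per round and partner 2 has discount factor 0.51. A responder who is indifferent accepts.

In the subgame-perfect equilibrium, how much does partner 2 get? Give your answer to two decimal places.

Round 5 (partner 2 proposes): partner 1 will accept anything ≥ 0, so partner 2 offers 0 and keeps 200.
Round 4 (partner 1 proposes): partner 2 can get 200 next round, worth 0.51 × 200 = 102 now, so partner 1 offers 102, keeping 98.
Round 3 (partner 2 proposes): partner 1 can get 98 next round, worth 0.66 × 98 = 64.68 now. Partner 2 offers 64.68 and keeps 200 − 64.68 = 135.32.
Round 2 (partner 1 proposes): partner 2 can get 135.32 next round, worth 0.51 × 135.32 = 69.0132 now, so partner 1 offers 69.0132, keeping 130.9868.
Round 1 (partner 2 proposes): partner 1 can get 130.9868 next round, worth 0.66 × 130.9868 = 86.451288 now, so partner 2 offers 86.451288, keeping 113.548712.

113.55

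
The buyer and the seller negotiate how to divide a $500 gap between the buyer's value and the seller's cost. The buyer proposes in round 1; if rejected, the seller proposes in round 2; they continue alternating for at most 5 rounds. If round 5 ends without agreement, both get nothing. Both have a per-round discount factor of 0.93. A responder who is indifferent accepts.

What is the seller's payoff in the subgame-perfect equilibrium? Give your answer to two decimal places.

Round 5 (the buyer proposes): the seller will accept anything ≥ 0, so the buyer offers 0 and keeps 500.
Round 4 (the seller proposes): the buyer can get 500 next round, worth 0.93 × 500 = 465 now, so the seller offers 465, keeping 35.
Round 3 (the buyer proposes): the seller can get 35 next round, worth 0.93 × 35 = 32.55 now, so the buyer offers 32.55, keeping 467.45.
Round 2 (the seller proposes): the buyer can get 467.45 next round, worth 0.93 × 467.45 = 434.7285 now. The seller offers 434.7285 and keeps 500 − 434.7285 = 65.2715.
Round 1 (the buyer proposes): the seller can get 65.2715 next round, worth 0.93 × 65.2715 = 60.702495 now; the buyer offers that and keeps 439.297505.

60.70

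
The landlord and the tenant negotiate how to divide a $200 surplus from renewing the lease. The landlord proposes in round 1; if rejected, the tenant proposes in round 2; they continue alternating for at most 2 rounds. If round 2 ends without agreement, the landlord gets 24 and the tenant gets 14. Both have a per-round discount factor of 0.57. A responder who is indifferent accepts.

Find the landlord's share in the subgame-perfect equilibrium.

99.68

Solve by backward induction from round 2.
Round 2 (the tenant proposes): the landlord gets 24 if talks fail, so the tenant offers 24 and keeps 176.
Round 1 (the landlord proposes): the tenant can get 176 next round, worth 0.57 × 176 = 100.32 now; the landlord offers that and keeps 99.68.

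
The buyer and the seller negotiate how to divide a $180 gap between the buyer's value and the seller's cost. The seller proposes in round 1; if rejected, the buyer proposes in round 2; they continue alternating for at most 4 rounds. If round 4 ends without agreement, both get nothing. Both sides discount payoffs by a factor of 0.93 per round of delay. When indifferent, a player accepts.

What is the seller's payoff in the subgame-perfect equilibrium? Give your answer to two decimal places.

23.50

Solve by backward induction from round 4.
Round 4 (the buyer proposes): rejection yields 0 for the seller; the buyer offers 0 and keeps 180.
Round 3 (the seller proposes): the buyer can get 180 next round, worth 0.93 × 180 = 167.4 now, so the seller offers 167.4, keeping 12.6.
Round 2 (the buyer proposes): the seller can get 12.6 next round, worth 0.93 × 12.6 = 11.718 now, so the buyer offers 11.718, keeping 168.282.
Round 1 (the seller proposes): the buyer can get 168.282 next round, worth 0.93 × 168.282 = 156.50226 now; the seller offers that and keeps 23.49774.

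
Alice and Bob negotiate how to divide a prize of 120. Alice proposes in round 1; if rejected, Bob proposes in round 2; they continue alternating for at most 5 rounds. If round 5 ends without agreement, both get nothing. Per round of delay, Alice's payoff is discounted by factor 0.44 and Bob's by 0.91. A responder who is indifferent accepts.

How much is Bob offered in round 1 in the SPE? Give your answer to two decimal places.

By backward induction:
Round 5 (Alice proposes): rejection yields 0 for Bob; Alice offers 0 and keeps 120.
Round 4 (Bob proposes): Alice can get 120 next round, worth 0.44 × 120 = 52.8 now, so Bob offers 52.8, keeping 67.2.
Round 3 (Alice proposes): Bob can get 67.2 next round, worth 0.91 × 67.2 = 61.152 now. Alice offers 61.152 and keeps 120 − 61.152 = 58.848.
Round 2 (Bob proposes): Alice can get 58.848 next round, worth 0.44 × 58.848 = 25.89312 now, so Bob offers 25.89312, keeping 94.10688.
Round 1 (Alice proposes): Bob can get 94.10688 next round, worth 0.91 × 94.10688 = 85.6372608 now; Alice offers that and keeps 34.3627392.

85.64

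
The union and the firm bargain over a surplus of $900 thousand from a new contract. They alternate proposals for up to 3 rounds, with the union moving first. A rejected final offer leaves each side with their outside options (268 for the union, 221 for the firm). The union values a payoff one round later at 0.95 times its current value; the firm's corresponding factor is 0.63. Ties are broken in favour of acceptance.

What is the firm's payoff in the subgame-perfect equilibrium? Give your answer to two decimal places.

Round 3 (the union proposes): the firm gets 221 if talks fail, so the union offers 221 and keeps 679.
Round 2 (the firm proposes): the union can get 679 next round, worth 0.95 × 679 = 645.05 now. The firm offers 645.05 and keeps 900 − 645.05 = 254.95.
Round 1 (the union proposes): the firm can get 254.95 next round, worth 0.63 × 254.95 = 160.6185 now; the union offers that and keeps 739.3815.

160.62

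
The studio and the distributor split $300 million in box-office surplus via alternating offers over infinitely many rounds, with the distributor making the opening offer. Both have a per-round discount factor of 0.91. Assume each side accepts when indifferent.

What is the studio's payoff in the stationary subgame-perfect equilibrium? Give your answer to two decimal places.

In a stationary SPE each proposer offers the other exactly their discounted continuation value.
If the distributor keeps x when proposing and the studio keeps y when proposing, then x = 300 − 0.91y and y = 300 − 0.91x.
Solving: x = 300(1 − 0.91) / (1 − 0.91·0.91) = 27 / 0.1719 ≈ 157.0681.
The studio gets 300 − 157.0681 ≈ 142.9319.

142.93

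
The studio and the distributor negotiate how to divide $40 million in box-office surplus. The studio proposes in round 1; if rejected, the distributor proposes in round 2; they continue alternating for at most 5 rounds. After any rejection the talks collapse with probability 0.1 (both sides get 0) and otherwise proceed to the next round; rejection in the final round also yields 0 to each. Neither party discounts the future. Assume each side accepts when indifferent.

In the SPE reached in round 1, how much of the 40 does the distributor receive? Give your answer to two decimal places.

6.52

By backward induction:
Round 5 (the studio proposes): the distributor will accept anything ≥ 0, so the studio offers 0 and keeps 40.
Round 4 (the distributor proposes): rejecting gives the studio an expected 0.9 × 40 = 36, so the distributor offers 36, keeping 4.
Round 3 (the studio proposes): rejecting gives the distributor an expected 0.9 × 4 = 3.6, so the studio offers 3.6, keeping 36.4.
Round 2 (the distributor proposes): rejecting gives the studio an expected 0.9 × 36.4 = 32.76; the distributor offers that and keeps 7.24.
Round 1 (the studio proposes): rejecting gives the distributor an expected 0.9 × 7.24 = 6.516, so the studio offers 6.516, keeping 33.484.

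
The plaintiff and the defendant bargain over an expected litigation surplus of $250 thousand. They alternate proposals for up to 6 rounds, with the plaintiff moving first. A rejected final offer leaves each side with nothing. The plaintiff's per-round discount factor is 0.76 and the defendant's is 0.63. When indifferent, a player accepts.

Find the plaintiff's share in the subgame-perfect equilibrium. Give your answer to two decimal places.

157.99

Round 6 (the defendant proposes): rejection yields 0 for the plaintiff; the defendant offers 0 and keeps 250.
Round 5 (the plaintiff proposes): the defendant can get 250 next round, worth 0.63 × 250 = 157.5 now; the plaintiff offers that and keeps 92.5.
Round 4 (the defendant proposes): the plaintiff can get 92.5 next round, worth 0.76 × 92.5 = 70.3 now; the defendant offers that and keeps 179.7.
Round 3 (the plaintiff proposes): the defendant can get 179.7 next round, worth 0.63 × 179.7 = 113.211 now; the plaintiff offers that and keeps 136.789.
Round 2 (the defendant proposes): the plaintiff can get 136.789 next round, worth 0.76 × 136.789 = 103.95964 now. The defendant offers 103.95964 and keeps 250 − 103.95964 = 146.04036.
Round 1 (the plaintiff proposes): the defendant can get 146.04036 next round, worth 0.63 × 146.04036 = 92.0054268 now, so the plaintiff offers 92.0054268, keeping 157.9945732.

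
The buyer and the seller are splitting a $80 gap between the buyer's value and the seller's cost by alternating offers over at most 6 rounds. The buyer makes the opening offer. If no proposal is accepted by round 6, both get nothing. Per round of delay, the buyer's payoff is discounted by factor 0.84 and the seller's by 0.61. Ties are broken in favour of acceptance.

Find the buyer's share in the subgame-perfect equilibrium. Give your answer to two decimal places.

Round 6 (the seller proposes): rejection yields 0 for the buyer; the seller offers 0 and keeps 80.
Round 5 (the buyer proposes): the seller can get 80 next round, worth 0.61 × 80 = 48.8 now, so the buyer offers 48.8, keeping 31.2.
Round 4 (the seller proposes): the buyer can get 31.2 next round, worth 0.84 × 31.2 = 26.208 now, so the seller offers 26.208, keeping 53.792.
Round 3 (the buyer proposes): the seller can get 53.792 next round, worth 0.61 × 53.792 = 32.81312 now; the buyer offers that and keeps 47.18688.
Round 2 (the seller proposes): the buyer can get 47.18688 next round, worth 0.84 × 47.18688 = 39.6369792 now; the seller offers that and keeps 40.3630208.
Round 1 (the buyer proposes): the seller can get 40.3630208 next round, worth 0.61 × 40.3630208 = 24.621442688 now, so the buyer offers 24.621442688, keeping 55.378557312.

55.38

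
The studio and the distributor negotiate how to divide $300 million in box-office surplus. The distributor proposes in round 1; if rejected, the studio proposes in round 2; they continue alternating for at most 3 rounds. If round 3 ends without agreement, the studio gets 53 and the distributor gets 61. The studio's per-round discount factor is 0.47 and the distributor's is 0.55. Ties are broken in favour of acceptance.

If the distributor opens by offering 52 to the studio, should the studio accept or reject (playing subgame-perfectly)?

Reject

Round 3 (the distributor proposes): the studio gets 53 if talks fail, so the distributor offers 53 and keeps 247.
Round 2 (the studio proposes): the distributor can get 247 next round, worth 0.55 × 247 = 135.85 now. The studio offers 135.85 and keeps 300 − 135.85 = 164.15.
So by rejecting in round 1, the studio gets 164.15 next round, worth 0.47 × 164.15 = 77.1505 now.
Offer 52 < 77.1505, so the studio rejects.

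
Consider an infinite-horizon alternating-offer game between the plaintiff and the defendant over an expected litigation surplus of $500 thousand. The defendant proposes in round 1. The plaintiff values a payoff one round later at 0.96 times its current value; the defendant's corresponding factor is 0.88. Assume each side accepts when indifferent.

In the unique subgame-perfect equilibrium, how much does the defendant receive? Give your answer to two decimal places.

Let x be the defendant's share when the defendant proposes and y be the plaintiff's share when the plaintiff proposes.
The plaintiff accepts iff offered ≥ 0.96·y, so x = 500 − 0.96y. Symmetrically y = 500 − 0.88x.
Substituting: x = 500 − 0.96(500 − 0.88x), giving x(1 − 0.88·0.96) = 500(1 − 0.96).
So x = 500 × 0.04 / 0.1552 ≈ 128.8660, and the plaintiff receives 500 − x ≈ 371.1340.

128.87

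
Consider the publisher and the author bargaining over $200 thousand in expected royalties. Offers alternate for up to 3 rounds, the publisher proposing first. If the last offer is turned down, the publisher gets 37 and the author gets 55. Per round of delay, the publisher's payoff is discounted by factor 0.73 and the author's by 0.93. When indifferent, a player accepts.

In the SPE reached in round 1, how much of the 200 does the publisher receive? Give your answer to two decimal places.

Round 3 (the publisher proposes): the author gets 55 if talks fail, so the publisher offers 55 and keeps 145.
Round 2 (the author proposes): the publisher can get 145 next round, worth 0.73 × 145 = 105.85 now. The author offers 105.85 and keeps 200 − 105.85 = 94.15.
Round 1 (the publisher proposes): the author can get 94.15 next round, worth 0.93 × 94.15 = 87.5595 now. The publisher offers 87.5595 and keeps 200 − 87.5595 = 112.4405.

112.44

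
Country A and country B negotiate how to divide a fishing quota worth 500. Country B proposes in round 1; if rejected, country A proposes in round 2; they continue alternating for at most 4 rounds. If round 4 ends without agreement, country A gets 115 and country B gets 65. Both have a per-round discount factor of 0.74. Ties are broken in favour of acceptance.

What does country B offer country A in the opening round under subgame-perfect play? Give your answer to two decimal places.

By backward induction:
Round 4 (country A proposes): country B gets 65 if talks fail, so country A offers 65 and keeps 435.
Round 3 (country B proposes): country A can get 435 next round, worth 0.74 × 435 = 321.9 now, so country B offers 321.9, keeping 178.1.
Round 2 (country A proposes): country B can get 178.1 next round, worth 0.74 × 178.1 = 131.794 now, so country A offers 131.794, keeping 368.206.
Round 1 (country B proposes): country A can get 368.206 next round, worth 0.74 × 368.206 = 272.47244 now. Country B offers 272.47244 and keeps 500 − 272.47244 = 227.52756.

272.47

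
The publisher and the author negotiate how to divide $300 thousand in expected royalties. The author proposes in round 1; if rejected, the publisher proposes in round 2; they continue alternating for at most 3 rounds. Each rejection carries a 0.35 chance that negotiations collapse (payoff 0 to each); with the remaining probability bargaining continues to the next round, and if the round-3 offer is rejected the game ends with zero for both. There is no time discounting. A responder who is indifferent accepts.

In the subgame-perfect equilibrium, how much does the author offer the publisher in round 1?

Round 3 (the author proposes): rejection yields 0 for the publisher; the author offers 0 and keeps 300.
Round 2 (the publisher proposes): rejecting gives the author an expected 0.65 × 300 = 195, so the publisher offers 195, keeping 105.
Round 1 (the author proposes): rejecting gives the publisher an expected 0.65 × 105 = 68.25. The author offers 68.25 and keeps 300 − 68.25 = 231.75.

68.25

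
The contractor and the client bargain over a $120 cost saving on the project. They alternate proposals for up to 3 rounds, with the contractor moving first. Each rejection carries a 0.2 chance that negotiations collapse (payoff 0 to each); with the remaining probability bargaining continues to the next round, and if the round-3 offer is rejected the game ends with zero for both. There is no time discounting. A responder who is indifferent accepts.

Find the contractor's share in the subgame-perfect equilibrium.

By backward induction:
Round 3 (the contractor proposes): rejection yields 0 for the client; the contractor offers 0 and keeps 120.
Round 2 (the client proposes): rejecting gives the contractor an expected 0.8 × 120 = 96. The client offers 96 and keeps 120 − 96 = 24.
Round 1 (the contractor proposes): rejecting gives the client an expected 0.8 × 24 = 19.2. The contractor offers 19.2 and keeps 120 − 19.2 = 100.8.

100.8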